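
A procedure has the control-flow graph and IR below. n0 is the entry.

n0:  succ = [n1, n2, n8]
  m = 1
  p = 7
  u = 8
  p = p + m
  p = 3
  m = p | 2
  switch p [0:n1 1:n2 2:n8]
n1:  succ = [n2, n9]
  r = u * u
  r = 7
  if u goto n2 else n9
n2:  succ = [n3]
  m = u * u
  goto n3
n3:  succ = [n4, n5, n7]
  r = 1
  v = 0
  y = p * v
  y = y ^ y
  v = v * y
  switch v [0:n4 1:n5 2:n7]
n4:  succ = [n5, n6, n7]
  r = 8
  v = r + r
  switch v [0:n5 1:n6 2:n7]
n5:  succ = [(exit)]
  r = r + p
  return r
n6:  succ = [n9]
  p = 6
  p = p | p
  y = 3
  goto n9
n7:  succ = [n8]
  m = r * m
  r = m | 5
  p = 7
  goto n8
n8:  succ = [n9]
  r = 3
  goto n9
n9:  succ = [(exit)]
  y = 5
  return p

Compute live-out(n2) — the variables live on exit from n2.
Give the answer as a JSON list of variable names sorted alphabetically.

Answer: ["m", "p"]

Analysis:
Block summaries:
  n0 def {m,p,u} use ∅
  n1 def {r} use {u}
  n2 def {m} use {u}
  n3 def {r,v,y} use {p}
  n4 def {r,v} use ∅
  n5 def {r} use {p,r}
  n6 def {p,y} use ∅
  n7 def {m,p,r} use {m,r}
  n8 def {r} use ∅
  n9 def {y} use {p}

Liveness:
  live n0: ∅→{p,u}
  live n1: {p,u}→{p,u}
  live n2: {p,u}→{m,p}
  live n3: {m,p}→{m,p,r}
  live n4: {m,p}→{m,p,r}
  live n5: {p,r}→∅
  live n6: ∅→{p}
  live n7: {m,r}→{p}
  live n8: {p}→{p}
  live n9: {p}→∅

live-out(n2) = ["m", "p"]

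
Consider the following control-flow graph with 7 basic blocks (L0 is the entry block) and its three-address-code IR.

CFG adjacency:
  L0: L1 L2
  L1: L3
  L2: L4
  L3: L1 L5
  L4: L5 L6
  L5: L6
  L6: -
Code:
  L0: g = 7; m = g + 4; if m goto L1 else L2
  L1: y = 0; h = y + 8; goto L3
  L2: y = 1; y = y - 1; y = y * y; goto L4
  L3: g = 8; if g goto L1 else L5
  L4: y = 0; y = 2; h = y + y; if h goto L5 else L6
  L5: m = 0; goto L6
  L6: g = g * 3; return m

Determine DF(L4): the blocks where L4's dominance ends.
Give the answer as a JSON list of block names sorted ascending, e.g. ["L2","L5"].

idom tree: L1←L0 L2←L0 L3←L1 L4←L2 L5←L0 L6←L0
Dom at joins:
  L1: preds {L0,L3}: {L0} ∩ {L0,L1,L3} = {L0}; idom=L0
  L5: preds {L3,L4}: {L0,L1,L3} ∩ {L0,L2,L4} = {L0}; idom=L0
  L6: preds {L4,L5}: {L0,L2,L4} ∩ {L0,L5} = {L0}; idom=L0

DF derivation:
  join L1 pred L0: · stop@L0
  join L1 pred L3: L3→L1 stop@L0
  join L5 pred L3: L3→L1 stop@L0
  join L5 pred L4: L4→L2 stop@L0
  join L6 pred L4: L4→L2 stop@L0
  join L6 pred L5: L5 stop@L0
  L0: DF=∅
  L1: DF={L1,L5}
  L2: DF={L5,L6}
  L3: DF={L1,L5}
  L4: DF={L5,L6}
  L5: DF={L6}
  L6: DF=∅

DF(L4) = ["L5", "L6"]

Answer: ["L5", "L6"]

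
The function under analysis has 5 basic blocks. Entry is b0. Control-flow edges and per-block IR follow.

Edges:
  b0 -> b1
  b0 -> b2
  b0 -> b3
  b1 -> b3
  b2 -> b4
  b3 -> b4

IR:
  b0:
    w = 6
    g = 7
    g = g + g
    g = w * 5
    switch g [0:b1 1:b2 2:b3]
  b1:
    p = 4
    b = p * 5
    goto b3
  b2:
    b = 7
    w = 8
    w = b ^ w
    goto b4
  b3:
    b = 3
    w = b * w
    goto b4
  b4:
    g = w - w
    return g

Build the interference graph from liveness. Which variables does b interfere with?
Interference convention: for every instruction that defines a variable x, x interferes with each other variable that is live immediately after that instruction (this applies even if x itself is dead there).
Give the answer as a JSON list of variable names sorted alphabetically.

def/use:
  b0: {g,w} / ∅
  b1: {b,p} / ∅
  b2: {b,w} / ∅
  b3: {b,w} / {w}
  b4: {g} / {w}

Liveness:
  b0 li=∅ lo={w}
  b1 li={w} lo={w}
  b2 li=∅ lo={w}
  b3 li={w} lo={w}
  b4 li={w} lo=∅

Interference:
  b↔{w}
  g↔{w}
  p↔{w}
  w↔{b,g,p}

N(b) = ["w"]

Answer: ["w"]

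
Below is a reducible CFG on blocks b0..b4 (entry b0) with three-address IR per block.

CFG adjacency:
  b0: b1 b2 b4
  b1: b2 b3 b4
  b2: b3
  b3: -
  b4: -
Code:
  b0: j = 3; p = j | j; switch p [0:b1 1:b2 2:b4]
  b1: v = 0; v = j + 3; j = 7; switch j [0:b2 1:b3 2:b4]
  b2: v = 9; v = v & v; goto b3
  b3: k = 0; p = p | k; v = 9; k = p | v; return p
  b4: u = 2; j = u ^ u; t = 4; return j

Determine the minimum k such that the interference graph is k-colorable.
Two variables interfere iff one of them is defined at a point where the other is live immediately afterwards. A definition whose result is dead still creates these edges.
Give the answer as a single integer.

Answer: 3

Working:
Block summaries:
  b0: def={j,p} ue=∅
  b1: def={j,v} ue={j}
  b2: def={v} ue=∅
  b3: def={k,p,v} ue={p}
  b4: def={j,t,u} ue=∅

Live sets:
  b0: in=∅ out={j,p}
  b1: in={j,p} out={p}
  b2: in={p} out={p}
  b3: in={p} out=∅
  b4: in=∅ out=∅

Interfere edges:
  j↔{p,t,v}
  k↔{p}
  p↔{j,k,v}
  t↔{j}
  u↔∅
  v↔{j,p}

Colouring:
  lower bound: {j,p,v} mutually conflict ⇒ χ ≥ 3
  3-colouring: c0={j,k,u}  c1={p,t}  c2={v}
  χ = 3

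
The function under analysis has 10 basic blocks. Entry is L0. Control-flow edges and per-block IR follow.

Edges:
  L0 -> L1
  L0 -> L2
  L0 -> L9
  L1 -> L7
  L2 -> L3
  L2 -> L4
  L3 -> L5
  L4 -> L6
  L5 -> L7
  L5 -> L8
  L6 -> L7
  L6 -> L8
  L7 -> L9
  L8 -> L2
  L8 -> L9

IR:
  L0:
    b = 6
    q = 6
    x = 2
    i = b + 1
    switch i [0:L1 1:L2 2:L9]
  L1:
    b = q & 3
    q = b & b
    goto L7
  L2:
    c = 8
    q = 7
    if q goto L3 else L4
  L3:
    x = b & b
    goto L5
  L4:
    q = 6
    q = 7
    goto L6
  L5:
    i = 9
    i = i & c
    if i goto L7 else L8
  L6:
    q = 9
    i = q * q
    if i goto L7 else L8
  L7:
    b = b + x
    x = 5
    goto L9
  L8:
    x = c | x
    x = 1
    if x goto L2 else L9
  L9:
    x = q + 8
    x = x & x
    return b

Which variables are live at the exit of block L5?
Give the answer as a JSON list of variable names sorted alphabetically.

Answer: ["b", "c", "q", "x"]

Working:
Block summaries:
  L0: def={b,i,q,x} ue=∅
  L1: def={b,q} ue={q}
  L2: def={c,q} ue=∅
  L3: def={x} ue={b}
  L4: def={q} ue=∅
  L5: def={i} ue={c}
  L6: def={i,q} ue=∅
  L7: def={b,x} ue={b,x}
  L8: def={x} ue={c,x}
  L9: def={x} ue={b,q}

Live sets:
  L0 li=∅ lo={b,q,x}
  L1 li={q,x} lo={b,q,x}
  L2 li={b,x} lo={b,c,q,x}
  L3 li={b,c,q} lo={b,c,q,x}
  L4 li={b,c,x} lo={b,c,x}
  L5 li={b,c,q,x} lo={b,c,q,x}
  L6 li={b,c,x} lo={b,c,q,x}
  L7 li={b,q,x} lo={b,q}
  L8 li={b,c,q,x} lo={b,q,x}
  L9 li={b,q} lo=∅

live-out(L5) = ["b", "c", "q", "x"]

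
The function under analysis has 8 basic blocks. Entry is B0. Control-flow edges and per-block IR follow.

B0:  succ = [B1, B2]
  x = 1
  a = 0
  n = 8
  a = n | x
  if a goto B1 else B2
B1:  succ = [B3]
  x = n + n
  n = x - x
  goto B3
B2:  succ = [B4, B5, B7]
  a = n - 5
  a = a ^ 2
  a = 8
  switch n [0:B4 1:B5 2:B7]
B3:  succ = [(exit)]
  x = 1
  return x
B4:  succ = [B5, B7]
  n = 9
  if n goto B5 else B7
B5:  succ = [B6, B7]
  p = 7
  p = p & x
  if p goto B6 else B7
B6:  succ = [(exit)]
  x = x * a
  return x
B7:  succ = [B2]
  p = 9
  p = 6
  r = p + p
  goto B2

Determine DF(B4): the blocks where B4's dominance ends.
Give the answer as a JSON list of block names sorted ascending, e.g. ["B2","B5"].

Answer: ["B5", "B7"]

Working:
idom tree: B1←B0 B2←B0 B3←B1 B4←B2 B5←B2 B6←B5 B7←B2
Dom at joins:
  B2: preds {B0,B7}: {B0} ∩ {B0,B2,B7} = {B0}; idom=B0
  B5: preds {B2,B4}: {B0,B2} ∩ {B0,B2,B4} = {B0,B2}; idom=B2
  B7: preds {B2,B4,B5}: {B0,B2} ∩ {B0,B2,B4} ∩ {B0,B2,B5} = {B0,B2}; idom=B2

DF derivation:
  join B2 pred B0: · stop@B0
  join B2 pred B7: B7→B2 stop@B0
  join B5 pred B2: · stop@B2
  join B5 pred B4: B4 stop@B2
  join B7 pred B2: · stop@B2
  join B7 pred B4: B4 stop@B2
  join B7 pred B5: B5 stop@B2
  DF(B0)=∅
  DF(B1)=∅
  DF(B2)={B2}
  DF(B3)=∅
  DF(B4)={B5,B7}
  DF(B5)={B7}
  DF(B6)=∅
  DF(B7)={B2}

DF(B4) = ["B5", "B7"]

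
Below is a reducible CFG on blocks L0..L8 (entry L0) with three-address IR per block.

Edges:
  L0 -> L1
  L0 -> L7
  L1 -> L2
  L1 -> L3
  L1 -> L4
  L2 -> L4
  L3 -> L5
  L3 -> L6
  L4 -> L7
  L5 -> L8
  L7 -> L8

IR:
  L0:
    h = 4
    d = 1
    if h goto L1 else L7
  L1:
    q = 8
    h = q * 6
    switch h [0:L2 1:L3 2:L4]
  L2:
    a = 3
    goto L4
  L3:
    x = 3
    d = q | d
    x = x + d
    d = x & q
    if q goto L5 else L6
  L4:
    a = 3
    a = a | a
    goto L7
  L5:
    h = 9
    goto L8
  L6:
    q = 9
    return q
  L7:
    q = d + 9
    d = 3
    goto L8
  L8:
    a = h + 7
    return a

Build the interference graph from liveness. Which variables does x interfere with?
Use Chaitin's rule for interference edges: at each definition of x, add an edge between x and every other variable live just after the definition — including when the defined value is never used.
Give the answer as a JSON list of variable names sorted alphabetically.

Answer: ["d", "q"]

Working:
Block summaries:
  L0: def={d,h} ue=∅
  L1: def={h,q} ue=∅
  L2: def={a} ue=∅
  L3: def={d,x} ue={d,q}
  L4: def={a} ue=∅
  L5: def={h} ue=∅
  L6: def={q} ue=∅
  L7: def={d,q} ue={d}
  L8: def={a} ue={h}

Liveness:
  L0: in=∅ out={d,h}
  L1: in={d} out={d,h,q}
  L2: in={d,h} out={d,h}
  L3: in={d,q} out=∅
  L4: in={d,h} out={d,h}
  L5: in=∅ out={h}
  L6: in=∅ out=∅
  L7: in={d,h} out={h}
  L8: in={h} out=∅

Interference:
  a: {d,h}
  d: {a,h,q,x}
  h: {a,d,q}
  q: {d,h,x}
  x: {d,q}

N(x) = ["d", "q"]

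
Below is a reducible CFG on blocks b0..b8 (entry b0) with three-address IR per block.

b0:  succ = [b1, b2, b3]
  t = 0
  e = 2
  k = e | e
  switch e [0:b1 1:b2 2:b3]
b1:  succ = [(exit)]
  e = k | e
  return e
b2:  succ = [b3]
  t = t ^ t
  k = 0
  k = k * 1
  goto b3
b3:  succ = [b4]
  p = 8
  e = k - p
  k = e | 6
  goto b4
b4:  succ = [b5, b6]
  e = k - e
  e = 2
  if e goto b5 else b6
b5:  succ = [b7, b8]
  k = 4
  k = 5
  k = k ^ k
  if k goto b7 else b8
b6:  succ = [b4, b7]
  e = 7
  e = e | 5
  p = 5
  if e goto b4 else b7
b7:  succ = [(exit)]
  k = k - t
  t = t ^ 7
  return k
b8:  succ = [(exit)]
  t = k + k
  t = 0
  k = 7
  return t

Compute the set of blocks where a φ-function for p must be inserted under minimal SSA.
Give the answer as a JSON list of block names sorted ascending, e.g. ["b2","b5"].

idom tree: b1←b0 b2←b0 b3←b0 b4←b3 b5←b4 b6←b4 b7←b4 b8←b5
Dom∩ at merges:
  b3: preds {b0,b2}: {b0} ∩ {b0,b2} = {b0}; idom=b0
  b4: preds {b3,b6}: {b0,b3} ∩ {b0,b3,b4,b6} = {b0,b3}; idom=b3
  b7: preds {b5,b6}: {b0,b3,b4,b5} ∩ {b0,b3,b4,b6} = {b0,b3,b4}; idom=b4

DF walk-up:
  join b3 pred b0: · stop@b0
  join b3 pred b2: b2 stop@b0
  join b4 pred b3: · stop@b3
  join b4 pred b6: b6→b4 stop@b3
  join b7 pred b5: b5 stop@b4
  join b7 pred b6: b6 stop@b4
  DF(b0)=∅
  DF(b1)=∅
  DF(b2)={b3}
  DF(b3)=∅
  DF(b4)={b4}
  DF(b5)={b7}
  DF(b6)={b4,b7}
  DF(b7)=∅
  DF(b8)=∅

φ for p: defs {b3,b6}
  DF⁺ = {b4,b7}

Answer: ["b4", "b7"]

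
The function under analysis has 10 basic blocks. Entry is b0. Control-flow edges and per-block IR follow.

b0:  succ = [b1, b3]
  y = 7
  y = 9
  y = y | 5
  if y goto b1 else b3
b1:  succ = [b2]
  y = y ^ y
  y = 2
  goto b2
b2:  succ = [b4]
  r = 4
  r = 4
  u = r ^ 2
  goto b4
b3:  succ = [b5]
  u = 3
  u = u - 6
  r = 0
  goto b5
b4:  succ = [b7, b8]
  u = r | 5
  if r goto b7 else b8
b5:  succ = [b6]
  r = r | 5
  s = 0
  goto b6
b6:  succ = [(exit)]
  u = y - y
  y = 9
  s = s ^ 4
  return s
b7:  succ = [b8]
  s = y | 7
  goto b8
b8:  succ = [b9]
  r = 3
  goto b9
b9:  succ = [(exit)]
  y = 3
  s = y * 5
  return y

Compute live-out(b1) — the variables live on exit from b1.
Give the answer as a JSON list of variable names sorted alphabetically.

Answer: ["y"]

Derivation:
Per-block:
  b0: {y} / ∅
  b1: {y} / {y}
  b2: {r,u} / ∅
  b3: {r,u} / ∅
  b4: {u} / {r}
  b5: {r,s} / {r}
  b6: {s,u,y} / {s,y}
  b7: {s} / {y}
  b8: {r} / ∅
  b9: {s,y} / ∅

Live sets:
  live b0: ∅→{y}
  live b1: {y}→{y}
  live b2: {y}→{r,y}
  live b3: {y}→{r,y}
  live b4: {r,y}→{y}
  live b5: {r,y}→{s,y}
  live b6: {s,y}→∅
  live b7: {y}→∅
  live b8: ∅→∅
  live b9: ∅→∅

live-out(b1) = ["y"]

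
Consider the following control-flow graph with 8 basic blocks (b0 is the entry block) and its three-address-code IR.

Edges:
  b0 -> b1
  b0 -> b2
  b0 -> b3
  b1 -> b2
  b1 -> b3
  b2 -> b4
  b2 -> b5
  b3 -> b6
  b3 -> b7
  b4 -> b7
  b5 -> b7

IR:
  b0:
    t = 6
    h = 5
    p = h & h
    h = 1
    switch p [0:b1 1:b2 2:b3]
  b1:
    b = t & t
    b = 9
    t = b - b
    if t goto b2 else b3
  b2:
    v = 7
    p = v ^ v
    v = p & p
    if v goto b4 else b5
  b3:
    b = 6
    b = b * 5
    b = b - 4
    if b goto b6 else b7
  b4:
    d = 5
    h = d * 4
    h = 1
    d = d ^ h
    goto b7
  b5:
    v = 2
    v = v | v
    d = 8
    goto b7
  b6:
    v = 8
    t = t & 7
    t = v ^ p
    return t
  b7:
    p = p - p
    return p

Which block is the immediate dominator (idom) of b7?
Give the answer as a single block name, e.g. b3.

idom tree: b1←b0 b2←b0 b3←b0 b4←b2 b5←b2 b6←b3 b7←b0
Join-block Dom:
  b2: preds {b0,b1}: {b0} ∩ {b0,b1} = {b0}; idom=b0
  b3: preds {b0,b1}: {b0} ∩ {b0,b1} = {b0}; idom=b0
  b7: preds {b3,b4,b5}: {b0,b3} ∩ {b0,b2,b4} ∩ {b0,b2,b5} = {b0}; idom=b0

idom(b7) = b0

Answer: b0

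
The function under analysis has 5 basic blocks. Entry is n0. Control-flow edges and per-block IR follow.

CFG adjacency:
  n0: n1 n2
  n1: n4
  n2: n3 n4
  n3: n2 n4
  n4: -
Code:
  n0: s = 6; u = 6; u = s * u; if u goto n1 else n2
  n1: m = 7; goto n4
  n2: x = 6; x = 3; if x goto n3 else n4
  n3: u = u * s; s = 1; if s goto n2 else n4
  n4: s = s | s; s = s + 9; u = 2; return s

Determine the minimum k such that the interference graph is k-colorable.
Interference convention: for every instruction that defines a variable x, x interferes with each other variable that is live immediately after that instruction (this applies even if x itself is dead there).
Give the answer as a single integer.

def/use:
  n0 def {s,u} use ∅
  n1 def {m} use ∅
  n2 def {x} use ∅
  n3 def {s,u} use {s,u}
  n4 def {s,u} use {s}

Liveness:
  n0: in=∅ out={s,u}
  n1: in={s} out={s}
  n2: in={s,u} out={s,u}
  n3: in={s,u} out={s,u}
  n4: in={s} out=∅

Conflict graph:
  m: {s}
  s: {m,u,x}
  u: {s,x}
  x: {s,u}

Colouring:
  lower bound: {s,u,x} mutually conflict ⇒ χ ≥ 3
  3-colouring: R0={s}  R1={m,u}  R2={x}
  χ = 3

Answer: 3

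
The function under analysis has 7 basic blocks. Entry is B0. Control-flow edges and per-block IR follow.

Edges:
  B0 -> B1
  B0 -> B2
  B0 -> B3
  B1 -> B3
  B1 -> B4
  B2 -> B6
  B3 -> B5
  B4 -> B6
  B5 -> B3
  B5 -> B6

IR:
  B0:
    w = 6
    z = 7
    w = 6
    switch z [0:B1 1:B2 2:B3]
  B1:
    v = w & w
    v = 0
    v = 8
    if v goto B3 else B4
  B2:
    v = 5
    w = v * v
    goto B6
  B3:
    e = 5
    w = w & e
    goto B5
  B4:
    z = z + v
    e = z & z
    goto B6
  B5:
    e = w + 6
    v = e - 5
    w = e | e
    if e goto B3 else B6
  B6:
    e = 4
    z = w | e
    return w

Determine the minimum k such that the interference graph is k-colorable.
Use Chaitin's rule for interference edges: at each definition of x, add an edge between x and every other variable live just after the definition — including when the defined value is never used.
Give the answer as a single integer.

Per-block:
  B0: def={w,z} ue=∅
  B1: def={v} ue={w}
  B2: def={v,w} ue=∅
  B3: def={e,w} ue={w}
  B4: def={e,z} ue={v,z}
  B5: def={e,v,w} ue={w}
  B6: def={e,z} ue={w}

Live sets:
  live B0: ∅→{w,z}
  live B1: {w,z}→{v,w,z}
  live B2: ∅→{w}
  live B3: {w}→{w}
  live B4: {v,w,z}→{w}
  live B5: {w}→{w}
  live B6: {w}→∅

Conflict graph:
  e — {v,w}
  v — {e,w,z}
  w — {e,v,z}
  z — {v,w}

Registers:
  lower bound: {e,v,w} mutually conflict ⇒ χ ≥ 3
  assign e→c2 v→c0 w→c1 z→c2 — no edge inside a register ⇒ χ ≤ 3
  χ = 3

Answer: 3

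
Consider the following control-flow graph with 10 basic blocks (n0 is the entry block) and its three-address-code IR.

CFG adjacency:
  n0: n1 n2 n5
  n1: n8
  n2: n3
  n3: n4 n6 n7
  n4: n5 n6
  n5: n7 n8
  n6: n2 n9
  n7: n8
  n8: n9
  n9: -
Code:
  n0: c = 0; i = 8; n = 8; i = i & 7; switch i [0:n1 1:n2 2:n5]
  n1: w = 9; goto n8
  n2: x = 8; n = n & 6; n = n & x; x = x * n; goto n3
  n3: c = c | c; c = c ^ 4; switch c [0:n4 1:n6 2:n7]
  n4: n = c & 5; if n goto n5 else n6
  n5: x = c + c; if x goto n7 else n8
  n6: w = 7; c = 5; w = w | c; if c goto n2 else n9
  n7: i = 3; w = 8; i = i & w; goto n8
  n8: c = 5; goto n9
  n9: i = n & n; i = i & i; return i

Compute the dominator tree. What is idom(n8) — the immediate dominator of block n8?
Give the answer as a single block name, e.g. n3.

Answer: n0

Derivation:
idom tree: n1←n0 n2←n0 n3←n2 n4←n3 n5←n0 n6←n3 n7←n0 n8←n0 n9←n0
Join-block Dom:
  n2: preds {n0,n6}: {n0} ∩ {n0,n2,n3,n6} = {n0}; idom=n0
  n5: preds {n0,n4}: {n0} ∩ {n0,n2,n3,n4} = {n0}; idom=n0
  n6: preds {n3,n4}: {n0,n2,n3} ∩ {n0,n2,n3,n4} = {n0,n2,n3}; idom=n3
  n7: preds {n3,n5}: {n0,n2,n3} ∩ {n0,n5} = {n0}; idom=n0
  n8: preds {n1,n5,n7}: {n0,n1} ∩ {n0,n5} ∩ {n0,n7} = {n0}; idom=n0
  n9: preds {n6,n8}: {n0,n2,n3,n6} ∩ {n0,n8} = {n0}; idom=n0

idom(n8) = n0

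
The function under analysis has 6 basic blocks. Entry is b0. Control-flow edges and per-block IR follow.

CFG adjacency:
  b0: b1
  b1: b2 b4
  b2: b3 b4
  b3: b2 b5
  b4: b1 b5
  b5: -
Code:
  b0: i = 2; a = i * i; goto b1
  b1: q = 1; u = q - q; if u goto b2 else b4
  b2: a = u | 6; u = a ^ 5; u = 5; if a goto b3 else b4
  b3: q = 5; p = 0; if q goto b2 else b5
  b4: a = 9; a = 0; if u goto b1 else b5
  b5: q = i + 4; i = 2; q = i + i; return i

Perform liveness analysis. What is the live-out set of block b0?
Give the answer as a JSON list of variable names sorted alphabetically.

Block summaries:
  b0: def={a,i} ue=∅
  b1: def={q,u} ue=∅
  b2: def={a,u} ue={u}
  b3: def={p,q} ue=∅
  b4: def={a} ue={u}
  b5: def={i,q} ue={i}

Liveness:
  live b0: ∅→{i}
  live b1: {i}→{i,u}
  live b2: {i,u}→{i,u}
  live b3: {i,u}→{i,u}
  live b4: {i,u}→{i}
  live b5: {i}→∅

live-out(b0) = ["i"]

Answer: ["i"]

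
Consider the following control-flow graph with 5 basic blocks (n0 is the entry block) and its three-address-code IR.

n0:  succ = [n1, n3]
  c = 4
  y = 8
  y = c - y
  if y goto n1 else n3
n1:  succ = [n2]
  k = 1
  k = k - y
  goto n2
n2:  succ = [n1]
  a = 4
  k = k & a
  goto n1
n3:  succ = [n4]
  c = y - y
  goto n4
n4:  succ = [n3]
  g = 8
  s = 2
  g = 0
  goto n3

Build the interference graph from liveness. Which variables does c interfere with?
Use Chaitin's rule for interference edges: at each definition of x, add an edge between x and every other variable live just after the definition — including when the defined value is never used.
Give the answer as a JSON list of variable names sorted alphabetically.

Answer: ["y"]

Derivation:
def/use:
  n0 def {c,y} use ∅
  n1 def {k} use {y}
  n2 def {a,k} use {k}
  n3 def {c} use {y}
  n4 def {g,s} use ∅

Live sets:
  n0 li=∅ lo={y}
  n1 li={y} lo={k,y}
  n2 li={k,y} lo={y}
  n3 li={y} lo={y}
  n4 li={y} lo={y}

Conflict graph:
  a↔{k,y}
  c↔{y}
  g↔{y}
  k↔{a,y}
  s↔{y}
  y↔{a,c,g,k,s}

N(c) = ["y"]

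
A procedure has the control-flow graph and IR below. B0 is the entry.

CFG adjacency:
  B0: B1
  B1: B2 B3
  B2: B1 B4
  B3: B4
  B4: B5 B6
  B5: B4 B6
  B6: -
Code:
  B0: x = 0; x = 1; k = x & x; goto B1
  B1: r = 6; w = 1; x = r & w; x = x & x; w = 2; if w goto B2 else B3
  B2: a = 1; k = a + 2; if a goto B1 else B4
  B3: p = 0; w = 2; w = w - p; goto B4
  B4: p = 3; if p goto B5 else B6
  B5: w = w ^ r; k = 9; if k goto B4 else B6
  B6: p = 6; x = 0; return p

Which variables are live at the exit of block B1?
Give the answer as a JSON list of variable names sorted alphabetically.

Answer: ["r", "w"]

Working:
Per-block:
  B0 def {k,x} use ∅
  B1 def {r,w,x} use ∅
  B2 def {a,k} use ∅
  B3 def {p,w} use ∅
  B4 def {p} use ∅
  B5 def {k,w} use {r,w}
  B6 def {p,x} use ∅

Backward fixpoint:
  live B0: ∅→∅
  live B1: ∅→{r,w}
  live B2: {r,w}→{r,w}
  live B3: {r}→{r,w}
  live B4: {r,w}→{r,w}
  live B5: {r,w}→{r,w}
  live B6: ∅→∅

live-out(B1) = ["r", "w"]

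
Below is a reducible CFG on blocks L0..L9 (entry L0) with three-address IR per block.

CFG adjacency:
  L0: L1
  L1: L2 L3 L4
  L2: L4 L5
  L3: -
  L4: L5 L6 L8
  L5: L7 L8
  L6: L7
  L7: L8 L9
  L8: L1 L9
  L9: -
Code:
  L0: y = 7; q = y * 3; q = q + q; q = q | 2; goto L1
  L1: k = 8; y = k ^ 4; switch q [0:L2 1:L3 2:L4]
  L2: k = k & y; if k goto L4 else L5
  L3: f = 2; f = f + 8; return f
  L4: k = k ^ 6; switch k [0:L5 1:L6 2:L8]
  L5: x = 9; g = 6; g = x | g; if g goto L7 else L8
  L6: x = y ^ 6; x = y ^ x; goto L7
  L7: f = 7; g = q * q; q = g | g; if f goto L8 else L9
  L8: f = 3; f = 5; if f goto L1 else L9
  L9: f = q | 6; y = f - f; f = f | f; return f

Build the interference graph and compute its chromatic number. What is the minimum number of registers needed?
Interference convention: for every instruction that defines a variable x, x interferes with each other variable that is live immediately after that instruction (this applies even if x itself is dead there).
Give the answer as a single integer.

def/use:
  L0: def={q,y} ue=∅
  L1: def={k,y} ue={q}
  L2: def={k} ue={k,y}
  L3: def={f} ue=∅
  L4: def={k} ue={k}
  L5: def={g,x} ue=∅
  L6: def={x} ue={y}
  L7: def={f,g,q} ue={q}
  L8: def={f} ue=∅
  L9: def={f,y} ue={q}

Live sets:
  L0: in=∅ out={q}
  L1: in={q} out={k,q,y}
  L2: in={k,q,y} out={k,q,y}
  L3: in=∅ out=∅
  L4: in={k,q,y} out={q,y}
  L5: in={q} out={q}
  L6: in={q,y} out={q}
  L7: in={q} out={q}
  L8: in={q} out={q}
  L9: in={q} out=∅

Interfere edges:
  f↔{g,q,y}
  g↔{f,q,x}
  k↔{q,y}
  q↔{f,g,k,x,y}
  x↔{g,q,y}
  y↔{f,k,q,x}

Registers:
  lower bound: {f,g,q} mutually conflict ⇒ χ ≥ 3
  assign f→c2 g→c1 k→c2 q→c0 x→c2 y→c1 — no edge inside a register ⇒ χ ≤ 3
  χ = 3

Answer: 3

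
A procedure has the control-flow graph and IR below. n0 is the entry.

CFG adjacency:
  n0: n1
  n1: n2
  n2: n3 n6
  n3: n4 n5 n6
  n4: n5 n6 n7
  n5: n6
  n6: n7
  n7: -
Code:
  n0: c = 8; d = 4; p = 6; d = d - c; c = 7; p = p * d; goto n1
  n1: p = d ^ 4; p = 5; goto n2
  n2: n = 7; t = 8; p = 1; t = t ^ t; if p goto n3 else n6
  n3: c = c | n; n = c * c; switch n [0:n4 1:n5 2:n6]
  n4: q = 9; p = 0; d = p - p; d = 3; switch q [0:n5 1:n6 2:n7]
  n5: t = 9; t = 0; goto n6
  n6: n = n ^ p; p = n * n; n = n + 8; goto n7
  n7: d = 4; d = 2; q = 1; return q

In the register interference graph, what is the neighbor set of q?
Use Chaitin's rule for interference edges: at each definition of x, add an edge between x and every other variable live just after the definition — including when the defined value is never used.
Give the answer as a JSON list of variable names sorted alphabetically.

Answer: ["d", "n", "p"]

Working:
Per-block:
  n0: def={c,d,p} ue=∅
  n1: def={p} ue={d}
  n2: def={n,p,t} ue=∅
  n3: def={c,n} ue={c,n}
  n4: def={d,p,q} ue=∅
  n5: def={t} ue=∅
  n6: def={n,p} ue={n,p}
  n7: def={d,q} ue=∅

Liveness:
  live n0: ∅→{c,d}
  live n1: {c,d}→{c}
  live n2: {c}→{c,n,p}
  live n3: {c,n,p}→{n,p}
  live n4: {n}→{n,p}
  live n5: {n,p}→{n,p}
  live n6: {n,p}→∅
  live n7: ∅→∅

Interference:
  c: {d,n,p,t}
  d: {c,n,p,q}
  n: {c,d,p,q,t}
  p: {c,d,n,q,t}
  q: {d,n,p}
  t: {c,n,p}

N(q) = ["d", "n", "p"]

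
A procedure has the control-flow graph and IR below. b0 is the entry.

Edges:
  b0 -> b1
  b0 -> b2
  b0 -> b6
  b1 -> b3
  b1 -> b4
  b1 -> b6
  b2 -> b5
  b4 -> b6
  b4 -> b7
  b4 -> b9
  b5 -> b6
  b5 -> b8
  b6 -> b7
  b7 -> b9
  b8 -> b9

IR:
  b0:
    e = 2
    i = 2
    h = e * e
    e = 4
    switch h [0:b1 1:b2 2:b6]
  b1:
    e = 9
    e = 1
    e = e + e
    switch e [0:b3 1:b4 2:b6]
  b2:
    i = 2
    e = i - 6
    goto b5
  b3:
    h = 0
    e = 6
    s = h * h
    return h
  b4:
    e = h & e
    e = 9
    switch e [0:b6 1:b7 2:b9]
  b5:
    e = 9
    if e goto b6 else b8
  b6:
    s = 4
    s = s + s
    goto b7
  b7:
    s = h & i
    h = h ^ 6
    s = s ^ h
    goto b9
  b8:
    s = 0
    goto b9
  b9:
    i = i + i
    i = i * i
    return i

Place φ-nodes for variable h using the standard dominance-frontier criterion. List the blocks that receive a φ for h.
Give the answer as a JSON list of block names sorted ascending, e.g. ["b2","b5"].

Answer: ["b9"]

Working:
idom tree: b1←b0 b2←b0 b3←b1 b4←b1 b5←b2 b6←b0 b7←b0 b8←b5 b9←b0
Join-block Dom:
  b6: preds {b0,b1,b4,b5}: {b0} ∩ {b0,b1} ∩ {b0,b1,b4} ∩ {b0,b2,b5} = {b0}; idom=b0
  b7: preds {b4,b6}: {b0,b1,b4} ∩ {b0,b6} = {b0}; idom=b0
  b9: preds {b4,b7,b8}: {b0,b1,b4} ∩ {b0,b7} ∩ {b0,b2,b5,b8} = {b0}; idom=b0

Frontier:
  join b6 pred b0: · stop@b0
  join b6 pred b1: b1 stop@b0
  join b6 pred b4: b4→b1 stop@b0
  join b6 pred b5: b5→b2 stop@b0
  join b7 pred b4: b4→b1 stop@b0
  join b7 pred b6: b6 stop@b0
  join b9 pred b4: b4→b1 stop@b0
  join b9 pred b7: b7 stop@b0
  join b9 pred b8: b8→b5→b2 stop@b0
  b0: DF=∅
  b1: DF={b6,b7,b9}
  b2: DF={b6,b9}
  b3: DF=∅
  b4: DF={b6,b7,b9}
  b5: DF={b6,b9}
  b6: DF={b7}
  b7: DF={b9}
  b8: DF={b9}
  b9: DF=∅

φ for h: defs {b0,b3,b7}
  DF⁺ = {b9}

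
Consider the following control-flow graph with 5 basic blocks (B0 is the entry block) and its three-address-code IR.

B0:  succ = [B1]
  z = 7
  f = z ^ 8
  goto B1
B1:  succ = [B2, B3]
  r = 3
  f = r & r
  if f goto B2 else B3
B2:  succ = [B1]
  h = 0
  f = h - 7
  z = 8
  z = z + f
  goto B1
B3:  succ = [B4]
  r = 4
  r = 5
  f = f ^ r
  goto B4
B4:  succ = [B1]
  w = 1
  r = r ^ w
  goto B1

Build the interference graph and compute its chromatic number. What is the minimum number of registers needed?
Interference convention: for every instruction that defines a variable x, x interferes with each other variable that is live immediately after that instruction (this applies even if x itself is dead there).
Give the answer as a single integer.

Block summaries:
  B0 def {f,z} use ∅
  B1 def {f,r} use ∅
  B2 def {f,h,z} use ∅
  B3 def {f,r} use {f}
  B4 def {r,w} use {r}

Live sets:
  live B0: ∅→∅
  live B1: ∅→{f}
  live B2: ∅→∅
  live B3: {f}→{r}
  live B4: {r}→∅

Interfere edges:
  f↔{r,z}
  h↔∅
  r↔{f,w}
  w↔{r}
  z↔{f}

Colouring:
  clique {f,r} ⇒ need ≥ 2
  assign f→c0 h→c0 r→c1 w→c0 z→c1 — no edge inside a register ⇒ χ ≤ 2
  χ = 2

Answer: 2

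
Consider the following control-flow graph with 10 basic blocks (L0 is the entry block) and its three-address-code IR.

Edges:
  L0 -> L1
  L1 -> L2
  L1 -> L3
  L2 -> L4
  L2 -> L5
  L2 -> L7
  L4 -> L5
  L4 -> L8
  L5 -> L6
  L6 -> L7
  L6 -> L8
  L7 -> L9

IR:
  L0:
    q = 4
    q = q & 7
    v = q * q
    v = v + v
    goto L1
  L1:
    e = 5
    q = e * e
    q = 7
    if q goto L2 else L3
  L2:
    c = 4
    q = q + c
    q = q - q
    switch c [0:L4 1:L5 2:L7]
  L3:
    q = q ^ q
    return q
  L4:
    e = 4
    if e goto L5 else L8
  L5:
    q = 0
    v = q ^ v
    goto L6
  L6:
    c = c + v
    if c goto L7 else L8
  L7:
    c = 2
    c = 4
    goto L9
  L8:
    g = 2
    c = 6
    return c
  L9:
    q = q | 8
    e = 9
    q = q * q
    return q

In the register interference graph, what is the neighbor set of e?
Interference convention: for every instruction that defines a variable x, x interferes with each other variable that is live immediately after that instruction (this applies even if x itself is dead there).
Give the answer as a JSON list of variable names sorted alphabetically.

Per-block:
  L0 def {q,v} use ∅
  L1 def {e,q} use ∅
  L2 def {c,q} use {q}
  L3 def {q} use {q}
  L4 def {e} use ∅
  L5 def {q,v} use {v}
  L6 def {c} use {c,v}
  L7 def {c} use ∅
  L8 def {c,g} use ∅
  L9 def {e,q} use {q}

Liveness:
  L0: in=∅ out={v}
  L1: in={v} out={q,v}
  L2: in={q,v} out={c,q,v}
  L3: in={q} out=∅
  L4: in={c,v} out={c,v}
  L5: in={c,v} out={c,q,v}
  L6: in={c,q,v} out={q}
  L7: in={q} out={q}
  L8: in=∅ out=∅
  L9: in={q} out=∅

Interfere edges:
  c: {e,q,v}
  e: {c,q,v}
  g: ∅
  q: {c,e,v}
  v: {c,e,q}

N(e) = ["c", "q", "v"]

Answer: ["c", "q", "v"]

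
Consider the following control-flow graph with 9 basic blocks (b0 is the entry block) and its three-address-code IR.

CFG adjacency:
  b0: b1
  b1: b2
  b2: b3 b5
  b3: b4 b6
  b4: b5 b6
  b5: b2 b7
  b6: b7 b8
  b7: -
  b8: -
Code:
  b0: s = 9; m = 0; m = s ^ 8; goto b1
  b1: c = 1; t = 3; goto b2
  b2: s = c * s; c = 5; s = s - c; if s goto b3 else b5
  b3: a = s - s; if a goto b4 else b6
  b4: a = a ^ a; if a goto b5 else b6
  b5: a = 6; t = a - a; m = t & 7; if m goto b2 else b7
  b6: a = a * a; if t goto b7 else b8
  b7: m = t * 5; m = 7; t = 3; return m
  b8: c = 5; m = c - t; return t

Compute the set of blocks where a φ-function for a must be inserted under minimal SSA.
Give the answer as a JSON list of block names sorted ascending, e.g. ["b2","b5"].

idom tree: b1←b0 b2←b1 b3←b2 b4←b3 b5←b2 b6←b3 b7←b2 b8←b6
Dom∩ at merges:
  b2: preds {b1,b5}: {b0,b1} ∩ {b0,b1,b2,b5} = {b0,b1}; idom=b1
  b5: preds {b2,b4}: {b0,b1,b2} ∩ {b0,b1,b2,b3,b4} = {b0,b1,b2}; idom=b2
  b6: preds {b3,b4}: {b0,b1,b2,b3} ∩ {b0,b1,b2,b3,b4} = {b0,b1,b2,b3}; idom=b3
  b7: preds {b5,b6}: {b0,b1,b2,b5} ∩ {b0,b1,b2,b3,b6} = {b0,b1,b2}; idom=b2

DF derivation:
  join b2 pred b1: · stop@b1
  join b2 pred b5: b5→b2 stop@b1
  join b5 pred b2: · stop@b2
  join b5 pred b4: b4→b3 stop@b2
  join b6 pred b3: · stop@b3
  join b6 pred b4: b4 stop@b3
  join b7 pred b5: b5 stop@b2
  join b7 pred b6: b6→b3 stop@b2
  b0 → ∅
  b1 → ∅
  b2 → {b2}
  b3 → {b5,b7}
  b4 → {b5,b6}
  b5 → {b2,b7}
  b6 → {b7}
  b7 → ∅
  b8 → ∅

φ for a: defs {b3,b4,b5,b6}
  DF⁺ = {b2,b5,b6,b7}

Answer: ["b2", "b5", "b6", "b7"]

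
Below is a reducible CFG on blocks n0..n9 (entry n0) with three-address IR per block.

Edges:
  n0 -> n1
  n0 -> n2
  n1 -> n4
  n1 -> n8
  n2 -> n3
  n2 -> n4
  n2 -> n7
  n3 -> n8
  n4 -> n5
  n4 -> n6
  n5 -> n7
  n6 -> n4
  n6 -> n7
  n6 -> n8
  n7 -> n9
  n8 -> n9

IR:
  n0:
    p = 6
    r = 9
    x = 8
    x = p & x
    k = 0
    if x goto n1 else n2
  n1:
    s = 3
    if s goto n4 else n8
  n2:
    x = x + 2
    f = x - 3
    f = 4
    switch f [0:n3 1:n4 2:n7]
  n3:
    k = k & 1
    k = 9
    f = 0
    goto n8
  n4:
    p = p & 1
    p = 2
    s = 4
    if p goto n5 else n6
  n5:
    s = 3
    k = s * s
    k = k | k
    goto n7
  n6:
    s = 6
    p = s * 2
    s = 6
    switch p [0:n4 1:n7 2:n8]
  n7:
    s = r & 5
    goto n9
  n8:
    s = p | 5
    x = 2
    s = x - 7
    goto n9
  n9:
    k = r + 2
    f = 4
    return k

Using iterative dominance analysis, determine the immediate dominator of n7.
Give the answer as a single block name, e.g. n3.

Answer: n0

Working:
idom tree: n1←n0 n2←n0 n3←n2 n4←n0 n5←n4 n6←n4 n7←n0 n8←n0 n9←n0
Join-block Dom:
  n4: preds {n1,n2,n6}: {n0,n1} ∩ {n0,n2} ∩ {n0,n4,n6} = {n0}; idom=n0
  n7: preds {n2,n5,n6}: {n0,n2} ∩ {n0,n4,n5} ∩ {n0,n4,n6} = {n0}; idom=n0
  n8: preds {n1,n3,n6}: {n0,n1} ∩ {n0,n2,n3} ∩ {n0,n4,n6} = {n0}; idom=n0
  n9: preds {n7,n8}: {n0,n7} ∩ {n0,n8} = {n0}; idom=n0

idom(n7) = n0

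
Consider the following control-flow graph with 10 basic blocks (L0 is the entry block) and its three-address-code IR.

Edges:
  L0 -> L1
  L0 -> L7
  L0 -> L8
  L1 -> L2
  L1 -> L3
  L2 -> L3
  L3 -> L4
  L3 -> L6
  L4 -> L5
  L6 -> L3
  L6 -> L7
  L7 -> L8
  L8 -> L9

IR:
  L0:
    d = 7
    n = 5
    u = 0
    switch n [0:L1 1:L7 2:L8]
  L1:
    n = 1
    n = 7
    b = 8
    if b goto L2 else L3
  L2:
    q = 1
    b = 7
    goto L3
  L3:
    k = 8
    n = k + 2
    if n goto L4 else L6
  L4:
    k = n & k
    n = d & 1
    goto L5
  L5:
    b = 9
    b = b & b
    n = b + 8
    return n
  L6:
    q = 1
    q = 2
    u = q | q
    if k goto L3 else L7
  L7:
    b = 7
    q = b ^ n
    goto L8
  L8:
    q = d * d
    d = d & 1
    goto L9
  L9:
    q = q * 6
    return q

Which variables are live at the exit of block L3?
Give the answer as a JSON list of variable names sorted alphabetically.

Per-block:
  L0: {d,n,u} / ∅
  L1: {b,n} / ∅
  L2: {b,q} / ∅
  L3: {k,n} / ∅
  L4: {k,n} / {d,k,n}
  L5: {b,n} / ∅
  L6: {q,u} / {k}
  L7: {b,q} / {n}
  L8: {d,q} / {d}
  L9: {q} / {q}

Liveness:
  live L0: ∅→{d,n}
  live L1: {d}→{d}
  live L2: {d}→{d}
  live L3: {d}→{d,k,n}
  live L4: {d,k,n}→∅
  live L5: ∅→∅
  live L6: {d,k,n}→{d,n}
  live L7: {d,n}→{d}
  live L8: {d}→{q}
  live L9: {q}→∅

live-out(L3) = ["d", "k", "n"]

Answer: ["d", "k", "n"]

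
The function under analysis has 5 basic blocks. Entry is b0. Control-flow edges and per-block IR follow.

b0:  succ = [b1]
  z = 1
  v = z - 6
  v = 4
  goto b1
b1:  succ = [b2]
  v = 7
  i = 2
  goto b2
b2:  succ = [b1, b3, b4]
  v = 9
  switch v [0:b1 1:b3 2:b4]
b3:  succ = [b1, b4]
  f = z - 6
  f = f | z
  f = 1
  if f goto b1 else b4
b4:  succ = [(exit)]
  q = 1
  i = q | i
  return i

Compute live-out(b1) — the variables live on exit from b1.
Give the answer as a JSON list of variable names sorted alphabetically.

Block summaries:
  b0: {v,z} / ∅
  b1: {i,v} / ∅
  b2: {v} / ∅
  b3: {f} / {z}
  b4: {i,q} / {i}

Backward fixpoint:
  live b0: ∅→{z}
  live b1: {z}→{i,z}
  live b2: {i,z}→{i,z}
  live b3: {i,z}→{i,z}
  live b4: {i}→∅

live-out(b1) = ["i", "z"]

Answer: ["i", "z"]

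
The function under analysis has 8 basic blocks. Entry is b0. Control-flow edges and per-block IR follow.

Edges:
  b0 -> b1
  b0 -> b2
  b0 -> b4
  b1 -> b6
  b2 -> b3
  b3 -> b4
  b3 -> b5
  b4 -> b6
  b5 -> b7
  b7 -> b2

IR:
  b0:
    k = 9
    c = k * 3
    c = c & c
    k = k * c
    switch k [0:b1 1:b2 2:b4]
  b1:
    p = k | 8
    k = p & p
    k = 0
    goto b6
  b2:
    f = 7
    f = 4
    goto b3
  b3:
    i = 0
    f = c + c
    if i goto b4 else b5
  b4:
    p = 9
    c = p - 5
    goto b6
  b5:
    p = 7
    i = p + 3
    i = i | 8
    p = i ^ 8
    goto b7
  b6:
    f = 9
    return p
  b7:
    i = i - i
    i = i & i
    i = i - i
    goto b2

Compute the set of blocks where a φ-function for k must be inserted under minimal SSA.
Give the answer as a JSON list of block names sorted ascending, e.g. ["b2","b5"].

Answer: ["b6"]

Analysis:
idom tree: b1←b0 b2←b0 b3←b2 b4←b0 b5←b3 b6←b0 b7←b5
Join-block Dom:
  b2: preds {b0,b7}: {b0} ∩ {b0,b2,b3,b5,b7} = {b0}; idom=b0
  b4: preds {b0,b3}: {b0} ∩ {b0,b2,b3} = {b0}; idom=b0
  b6: preds {b1,b4}: {b0,b1} ∩ {b0,b4} = {b0}; idom=b0

DF derivation:
  b2←b0: walk · to b0
  b2←b7: walk b7→b5→b3→b2 to b0
  b4←b0: walk · to b0
  b4←b3: walk b3→b2 to b0
  b6←b1: walk b1 to b0
  b6←b4: walk b4 to b0
  b0 → ∅
  b1 → {b6}
  b2 → {b2,b4}
  b3 → {b2,b4}
  b4 → {b6}
  b5 → {b2}
  b6 → ∅
  b7 → {b2}

φ for k: defs {b0,b1}
  DF⁺ = {b6}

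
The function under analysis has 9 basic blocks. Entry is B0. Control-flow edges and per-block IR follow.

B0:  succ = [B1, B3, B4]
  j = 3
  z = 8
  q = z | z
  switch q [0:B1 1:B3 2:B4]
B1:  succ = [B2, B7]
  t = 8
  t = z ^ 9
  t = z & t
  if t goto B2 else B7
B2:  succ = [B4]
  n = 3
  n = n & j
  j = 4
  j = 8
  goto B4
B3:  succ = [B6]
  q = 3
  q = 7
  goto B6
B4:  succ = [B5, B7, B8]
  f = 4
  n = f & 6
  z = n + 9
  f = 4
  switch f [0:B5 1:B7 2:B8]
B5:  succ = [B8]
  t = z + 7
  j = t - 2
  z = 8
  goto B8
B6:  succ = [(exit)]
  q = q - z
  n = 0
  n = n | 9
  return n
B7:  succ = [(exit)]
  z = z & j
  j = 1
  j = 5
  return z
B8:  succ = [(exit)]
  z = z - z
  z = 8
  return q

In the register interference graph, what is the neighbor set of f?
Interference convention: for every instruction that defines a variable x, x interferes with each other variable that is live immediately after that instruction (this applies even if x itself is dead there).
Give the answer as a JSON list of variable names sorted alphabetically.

Answer: ["j", "q", "z"]

Analysis:
Per-block:
  B0 def {j,q,z} use ∅
  B1 def {t} use {z}
  B2 def {j,n} use {j}
  B3 def {q} use ∅
  B4 def {f,n,z} use ∅
  B5 def {j,t,z} use {z}
  B6 def {n,q} use {q,z}
  B7 def {j,z} use {j,z}
  B8 def {z} use {q,z}

Live sets:
  B0: in=∅ out={j,q,z}
  B1: in={j,q,z} out={j,q,z}
  B2: in={j,q} out={j,q}
  B3: in={z} out={q,z}
  B4: in={j,q} out={j,q,z}
  B5: in={q,z} out={q,z}
  B6: in={q,z} out=∅
  B7: in={j,z} out=∅
  B8: in={q,z} out=∅

Interfere edges:
  f: {j,q,z}
  j: {f,n,q,t,z}
  n: {j,q}
  q: {f,j,n,t,z}
  t: {j,q,z}
  z: {f,j,q,t}

N(f) = ["j", "q", "z"]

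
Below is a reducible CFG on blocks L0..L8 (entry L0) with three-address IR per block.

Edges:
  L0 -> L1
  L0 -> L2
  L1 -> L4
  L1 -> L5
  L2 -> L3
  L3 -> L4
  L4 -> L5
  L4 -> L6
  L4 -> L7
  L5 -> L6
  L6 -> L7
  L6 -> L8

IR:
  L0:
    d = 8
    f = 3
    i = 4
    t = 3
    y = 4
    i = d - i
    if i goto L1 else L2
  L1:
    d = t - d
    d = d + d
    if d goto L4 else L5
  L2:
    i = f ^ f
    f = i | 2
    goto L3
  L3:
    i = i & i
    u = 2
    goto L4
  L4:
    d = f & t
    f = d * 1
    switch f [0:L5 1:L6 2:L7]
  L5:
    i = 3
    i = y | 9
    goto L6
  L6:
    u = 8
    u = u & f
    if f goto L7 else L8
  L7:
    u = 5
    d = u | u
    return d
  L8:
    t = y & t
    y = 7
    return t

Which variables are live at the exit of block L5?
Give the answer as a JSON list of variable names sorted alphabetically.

Answer: ["f", "t", "y"]

Analysis:
Per-block:
  L0: def={d,f,i,t,y} ue=∅
  L1: def={d} ue={d,t}
  L2: def={f,i} ue={f}
  L3: def={i,u} ue={i}
  L4: def={d,f} ue={f,t}
  L5: def={i} ue={y}
  L6: def={u} ue={f}
  L7: def={d,u} ue=∅
  L8: def={t,y} ue={t,y}

Live sets:
  L0: in=∅ out={d,f,t,y}
  L1: in={d,f,t,y} out={f,t,y}
  L2: in={f,t,y} out={f,i,t,y}
  L3: in={f,i,t,y} out={f,t,y}
  L4: in={f,t,y} out={f,t,y}
  L5: in={f,t,y} out={f,t,y}
  L6: in={f,t,y} out={t,y}
  L7: in=∅ out=∅
  L8: in={t,y} out=∅

live-out(L5) = ["f", "t", "y"]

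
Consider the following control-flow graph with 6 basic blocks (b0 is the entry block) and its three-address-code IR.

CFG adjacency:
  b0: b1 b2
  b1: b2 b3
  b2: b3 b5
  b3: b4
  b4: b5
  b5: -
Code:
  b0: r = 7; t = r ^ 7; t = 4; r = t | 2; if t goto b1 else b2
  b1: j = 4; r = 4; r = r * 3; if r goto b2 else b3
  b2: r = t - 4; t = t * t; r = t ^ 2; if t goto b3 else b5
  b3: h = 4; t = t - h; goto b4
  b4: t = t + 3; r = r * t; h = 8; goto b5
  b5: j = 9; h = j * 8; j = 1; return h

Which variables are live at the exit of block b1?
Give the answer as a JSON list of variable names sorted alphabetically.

def/use:
  b0 def {r,t} use ∅
  b1 def {j,r} use ∅
  b2 def {r,t} use {t}
  b3 def {h,t} use {t}
  b4 def {h,r,t} use {r,t}
  b5 def {h,j} use ∅

Live sets:
  live b0: ∅→{t}
  live b1: {t}→{r,t}
  live b2: {t}→{r,t}
  live b3: {r,t}→{r,t}
  live b4: {r,t}→∅
  live b5: ∅→∅

live-out(b1) = ["r", "t"]

Answer: ["r", "t"]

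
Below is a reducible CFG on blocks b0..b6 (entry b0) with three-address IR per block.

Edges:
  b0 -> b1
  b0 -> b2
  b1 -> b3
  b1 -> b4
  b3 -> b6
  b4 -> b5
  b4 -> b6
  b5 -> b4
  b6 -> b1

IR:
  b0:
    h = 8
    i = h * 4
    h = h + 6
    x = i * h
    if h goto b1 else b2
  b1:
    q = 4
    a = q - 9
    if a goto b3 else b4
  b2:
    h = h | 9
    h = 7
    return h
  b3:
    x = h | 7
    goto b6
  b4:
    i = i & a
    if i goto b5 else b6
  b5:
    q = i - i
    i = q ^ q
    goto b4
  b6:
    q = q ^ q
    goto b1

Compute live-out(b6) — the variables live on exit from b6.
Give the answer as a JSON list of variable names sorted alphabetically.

def/use:
  b0 def {h,i,x} use ∅
  b1 def {a,q} use ∅
  b2 def {h} use {h}
  b3 def {x} use {h}
  b4 def {i} use {a,i}
  b5 def {i,q} use {i}
  b6 def {q} use {q}

Backward fixpoint:
  live b0: ∅→{h,i}
  live b1: {h,i}→{a,h,i,q}
  live b2: {h}→∅
  live b3: {h,i,q}→{h,i,q}
  live b4: {a,h,i,q}→{a,h,i,q}
  live b5: {a,h,i}→{a,h,i,q}
  live b6: {h,i,q}→{h,i}

live-out(b6) = ["h", "i"]

Answer: ["h", "i"]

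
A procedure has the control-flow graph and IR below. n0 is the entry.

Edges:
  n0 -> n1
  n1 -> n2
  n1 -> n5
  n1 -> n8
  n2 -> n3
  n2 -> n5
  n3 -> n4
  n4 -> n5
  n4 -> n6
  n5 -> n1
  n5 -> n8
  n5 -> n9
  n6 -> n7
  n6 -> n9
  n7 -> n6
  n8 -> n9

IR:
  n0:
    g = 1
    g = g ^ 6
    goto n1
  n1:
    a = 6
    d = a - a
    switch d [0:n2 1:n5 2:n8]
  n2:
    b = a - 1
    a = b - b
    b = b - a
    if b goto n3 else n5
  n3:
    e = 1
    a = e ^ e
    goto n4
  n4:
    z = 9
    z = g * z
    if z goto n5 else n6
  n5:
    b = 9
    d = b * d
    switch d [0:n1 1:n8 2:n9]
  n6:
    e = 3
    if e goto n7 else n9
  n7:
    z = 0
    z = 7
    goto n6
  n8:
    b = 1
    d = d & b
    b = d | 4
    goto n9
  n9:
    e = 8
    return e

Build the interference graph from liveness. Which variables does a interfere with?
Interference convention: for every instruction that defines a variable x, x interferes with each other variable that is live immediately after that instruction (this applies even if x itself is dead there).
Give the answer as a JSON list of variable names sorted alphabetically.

Answer: ["b", "d", "g"]

Derivation:
Per-block:
  n0: def={g} ue=∅
  n1: def={a,d} ue=∅
  n2: def={a,b} ue={a}
  n3: def={a,e} ue=∅
  n4: def={z} ue={g}
  n5: def={b,d} ue={d}
  n6: def={e} ue=∅
  n7: def={z} ue=∅
  n8: def={b,d} ue={d}
  n9: def={e} ue=∅

Live sets:
  n0: in=∅ out={g}
  n1: in={g} out={a,d,g}
  n2: in={a,d,g} out={d,g}
  n3: in={d,g} out={d,g}
  n4: in={d,g} out={d,g}
  n5: in={d,g} out={d,g}
  n6: in=∅ out=∅
  n7: in=∅ out=∅
  n8: in={d} out=∅
  n9: in=∅ out=∅

Interference:
  a↔{b,d,g}
  b↔{a,d,g}
  d↔{a,b,e,g,z}
  e↔{d,g}
  g↔{a,b,d,e,z}
  z↔{d,g}

N(a) = ["b", "d", "g"]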